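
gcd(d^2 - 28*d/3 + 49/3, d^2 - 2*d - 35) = d - 7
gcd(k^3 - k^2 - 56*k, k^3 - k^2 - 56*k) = k^3 - k^2 - 56*k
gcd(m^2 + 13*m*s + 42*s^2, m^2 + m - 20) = 1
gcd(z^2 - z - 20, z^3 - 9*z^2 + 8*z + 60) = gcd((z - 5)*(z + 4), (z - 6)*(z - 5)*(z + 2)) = z - 5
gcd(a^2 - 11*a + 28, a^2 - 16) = a - 4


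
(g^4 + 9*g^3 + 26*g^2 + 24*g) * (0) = 0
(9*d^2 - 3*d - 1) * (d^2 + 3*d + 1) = 9*d^4 + 24*d^3 - d^2 - 6*d - 1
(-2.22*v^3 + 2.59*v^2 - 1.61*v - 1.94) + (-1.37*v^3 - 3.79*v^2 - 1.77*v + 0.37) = -3.59*v^3 - 1.2*v^2 - 3.38*v - 1.57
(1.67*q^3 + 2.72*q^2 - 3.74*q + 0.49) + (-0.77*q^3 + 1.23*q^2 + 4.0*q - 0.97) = 0.9*q^3 + 3.95*q^2 + 0.26*q - 0.48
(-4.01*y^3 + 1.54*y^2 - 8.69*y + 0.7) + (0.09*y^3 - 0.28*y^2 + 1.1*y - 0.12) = -3.92*y^3 + 1.26*y^2 - 7.59*y + 0.58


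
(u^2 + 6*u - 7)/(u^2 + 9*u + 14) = (u - 1)/(u + 2)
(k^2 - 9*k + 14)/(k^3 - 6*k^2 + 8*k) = (k - 7)/(k*(k - 4))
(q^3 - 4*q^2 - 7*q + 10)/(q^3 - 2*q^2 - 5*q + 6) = (q - 5)/(q - 3)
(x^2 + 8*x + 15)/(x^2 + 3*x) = (x + 5)/x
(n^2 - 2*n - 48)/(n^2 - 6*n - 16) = (n + 6)/(n + 2)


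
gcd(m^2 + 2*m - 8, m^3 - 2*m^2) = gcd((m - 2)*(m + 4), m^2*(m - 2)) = m - 2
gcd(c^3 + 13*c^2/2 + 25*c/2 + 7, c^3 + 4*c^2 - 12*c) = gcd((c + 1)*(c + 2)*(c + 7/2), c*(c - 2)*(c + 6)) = 1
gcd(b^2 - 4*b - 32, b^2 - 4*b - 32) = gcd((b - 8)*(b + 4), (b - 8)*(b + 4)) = b^2 - 4*b - 32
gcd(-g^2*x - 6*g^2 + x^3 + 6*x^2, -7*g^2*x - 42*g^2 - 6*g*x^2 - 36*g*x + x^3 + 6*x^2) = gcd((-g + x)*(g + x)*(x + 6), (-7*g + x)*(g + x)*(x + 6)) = g*x + 6*g + x^2 + 6*x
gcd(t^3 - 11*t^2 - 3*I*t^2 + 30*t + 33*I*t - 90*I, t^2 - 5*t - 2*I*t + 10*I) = t - 5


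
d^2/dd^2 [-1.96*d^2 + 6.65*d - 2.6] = -3.92000000000000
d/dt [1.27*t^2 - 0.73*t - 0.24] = 2.54*t - 0.73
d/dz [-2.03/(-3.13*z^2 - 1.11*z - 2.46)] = (-12.7078*z - 2.2533)/(3.13*z^2 + 1.11*z + 2.46)^2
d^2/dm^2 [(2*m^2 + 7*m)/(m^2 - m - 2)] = 6*(3*m^3 + 4*m^2 + 14*m - 2)/(m^6 - 3*m^5 - 3*m^4 + 11*m^3 + 6*m^2 - 12*m - 8)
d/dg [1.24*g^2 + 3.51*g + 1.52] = 2.48*g + 3.51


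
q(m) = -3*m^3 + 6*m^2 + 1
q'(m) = -9*m^2 + 12*m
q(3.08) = -29.74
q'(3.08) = -48.42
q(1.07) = 4.19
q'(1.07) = 2.54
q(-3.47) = 198.59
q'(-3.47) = -150.01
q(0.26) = 1.35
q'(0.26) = 2.51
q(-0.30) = 1.62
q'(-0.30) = -4.41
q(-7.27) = 1470.84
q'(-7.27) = -562.92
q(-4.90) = 498.01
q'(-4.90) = -274.89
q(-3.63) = 223.56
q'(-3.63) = -162.15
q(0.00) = 1.00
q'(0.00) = 0.00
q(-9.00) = 2674.00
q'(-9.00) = -837.00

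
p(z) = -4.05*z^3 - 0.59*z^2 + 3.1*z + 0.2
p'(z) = -12.15*z^2 - 1.18*z + 3.1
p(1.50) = -10.15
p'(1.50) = -26.01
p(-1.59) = 10.06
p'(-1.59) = -25.74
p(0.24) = 0.85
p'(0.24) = 2.12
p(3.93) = -242.56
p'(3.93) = -189.19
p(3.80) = -218.77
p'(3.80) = -176.83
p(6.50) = -1116.81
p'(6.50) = -517.91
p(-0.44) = -0.93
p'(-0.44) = 1.27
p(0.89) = -0.36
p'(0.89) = -7.57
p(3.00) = -105.16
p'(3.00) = -109.79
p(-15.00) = 13489.70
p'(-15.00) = -2712.95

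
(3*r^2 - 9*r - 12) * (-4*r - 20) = -12*r^3 - 24*r^2 + 228*r + 240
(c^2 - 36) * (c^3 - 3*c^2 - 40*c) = c^5 - 3*c^4 - 76*c^3 + 108*c^2 + 1440*c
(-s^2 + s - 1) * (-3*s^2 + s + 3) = 3*s^4 - 4*s^3 + s^2 + 2*s - 3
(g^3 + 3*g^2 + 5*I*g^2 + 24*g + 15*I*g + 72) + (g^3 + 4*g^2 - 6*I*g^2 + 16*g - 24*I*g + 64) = 2*g^3 + 7*g^2 - I*g^2 + 40*g - 9*I*g + 136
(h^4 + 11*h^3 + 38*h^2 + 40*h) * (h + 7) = h^5 + 18*h^4 + 115*h^3 + 306*h^2 + 280*h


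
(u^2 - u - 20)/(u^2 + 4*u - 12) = (u^2 - u - 20)/(u^2 + 4*u - 12)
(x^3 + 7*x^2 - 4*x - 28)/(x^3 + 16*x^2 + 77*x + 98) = (x - 2)/(x + 7)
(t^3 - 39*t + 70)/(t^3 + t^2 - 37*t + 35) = (t - 2)/(t - 1)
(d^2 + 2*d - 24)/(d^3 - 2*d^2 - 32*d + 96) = 1/(d - 4)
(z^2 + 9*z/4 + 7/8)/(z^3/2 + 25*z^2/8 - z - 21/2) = (8*z^2 + 18*z + 7)/(4*z^3 + 25*z^2 - 8*z - 84)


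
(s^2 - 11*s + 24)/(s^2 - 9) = (s - 8)/(s + 3)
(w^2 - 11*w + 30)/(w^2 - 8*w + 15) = (w - 6)/(w - 3)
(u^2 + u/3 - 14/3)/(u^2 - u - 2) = (u + 7/3)/(u + 1)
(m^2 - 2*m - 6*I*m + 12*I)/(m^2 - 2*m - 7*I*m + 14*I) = (m - 6*I)/(m - 7*I)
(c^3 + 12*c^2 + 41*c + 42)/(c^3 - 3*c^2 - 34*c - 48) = (c + 7)/(c - 8)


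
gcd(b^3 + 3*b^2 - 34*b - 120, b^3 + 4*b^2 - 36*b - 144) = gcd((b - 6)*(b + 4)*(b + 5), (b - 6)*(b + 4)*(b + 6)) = b^2 - 2*b - 24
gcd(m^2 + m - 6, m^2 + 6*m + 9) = m + 3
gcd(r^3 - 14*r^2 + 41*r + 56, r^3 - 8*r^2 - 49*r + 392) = r^2 - 15*r + 56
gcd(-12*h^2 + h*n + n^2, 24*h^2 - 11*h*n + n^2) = 3*h - n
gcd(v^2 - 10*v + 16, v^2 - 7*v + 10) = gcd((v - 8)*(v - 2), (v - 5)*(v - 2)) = v - 2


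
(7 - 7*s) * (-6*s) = 42*s^2 - 42*s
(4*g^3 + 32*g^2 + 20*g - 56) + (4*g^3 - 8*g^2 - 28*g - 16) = 8*g^3 + 24*g^2 - 8*g - 72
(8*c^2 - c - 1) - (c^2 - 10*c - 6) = 7*c^2 + 9*c + 5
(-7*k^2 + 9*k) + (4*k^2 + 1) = -3*k^2 + 9*k + 1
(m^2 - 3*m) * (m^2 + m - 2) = m^4 - 2*m^3 - 5*m^2 + 6*m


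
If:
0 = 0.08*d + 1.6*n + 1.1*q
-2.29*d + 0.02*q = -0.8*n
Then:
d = -0.227467811158798*q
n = -0.67612660944206*q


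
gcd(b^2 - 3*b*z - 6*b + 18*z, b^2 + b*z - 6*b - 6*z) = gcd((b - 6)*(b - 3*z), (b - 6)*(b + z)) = b - 6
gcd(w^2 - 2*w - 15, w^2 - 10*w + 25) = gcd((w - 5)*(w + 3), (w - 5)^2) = w - 5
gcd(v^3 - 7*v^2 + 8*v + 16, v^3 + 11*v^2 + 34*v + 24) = v + 1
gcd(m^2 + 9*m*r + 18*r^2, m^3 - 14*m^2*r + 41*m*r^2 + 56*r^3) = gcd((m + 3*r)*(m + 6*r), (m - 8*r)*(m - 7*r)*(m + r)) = 1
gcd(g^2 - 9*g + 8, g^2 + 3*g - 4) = g - 1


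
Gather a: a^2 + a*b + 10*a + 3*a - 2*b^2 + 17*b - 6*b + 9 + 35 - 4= a^2 + a*(b + 13) - 2*b^2 + 11*b + 40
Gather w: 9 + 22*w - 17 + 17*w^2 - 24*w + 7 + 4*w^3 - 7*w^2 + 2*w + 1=4*w^3 + 10*w^2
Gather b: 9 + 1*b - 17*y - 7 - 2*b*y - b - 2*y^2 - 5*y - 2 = -2*b*y - 2*y^2 - 22*y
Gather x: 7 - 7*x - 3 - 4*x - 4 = -11*x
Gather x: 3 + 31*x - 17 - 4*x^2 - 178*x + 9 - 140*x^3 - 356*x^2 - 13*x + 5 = -140*x^3 - 360*x^2 - 160*x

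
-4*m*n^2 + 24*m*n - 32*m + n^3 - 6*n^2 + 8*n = (-4*m + n)*(n - 4)*(n - 2)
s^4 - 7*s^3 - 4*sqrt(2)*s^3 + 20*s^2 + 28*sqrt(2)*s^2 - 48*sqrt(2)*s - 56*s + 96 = (s - 4)*(s - 3)*(s - 2*sqrt(2))^2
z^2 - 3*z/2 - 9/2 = (z - 3)*(z + 3/2)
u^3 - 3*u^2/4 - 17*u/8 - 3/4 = (u - 2)*(u + 1/2)*(u + 3/4)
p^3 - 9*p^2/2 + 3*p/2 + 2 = (p - 4)*(p - 1)*(p + 1/2)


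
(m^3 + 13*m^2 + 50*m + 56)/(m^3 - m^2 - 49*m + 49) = (m^2 + 6*m + 8)/(m^2 - 8*m + 7)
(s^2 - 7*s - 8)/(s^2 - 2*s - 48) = (s + 1)/(s + 6)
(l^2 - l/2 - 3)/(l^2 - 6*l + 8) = (l + 3/2)/(l - 4)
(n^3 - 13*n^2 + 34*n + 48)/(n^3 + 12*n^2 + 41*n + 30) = (n^2 - 14*n + 48)/(n^2 + 11*n + 30)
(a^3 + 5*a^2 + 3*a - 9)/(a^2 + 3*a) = a + 2 - 3/a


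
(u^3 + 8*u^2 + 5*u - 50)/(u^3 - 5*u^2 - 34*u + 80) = (u + 5)/(u - 8)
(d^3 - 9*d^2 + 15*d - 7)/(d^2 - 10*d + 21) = (d^2 - 2*d + 1)/(d - 3)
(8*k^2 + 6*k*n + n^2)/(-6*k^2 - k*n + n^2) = (-4*k - n)/(3*k - n)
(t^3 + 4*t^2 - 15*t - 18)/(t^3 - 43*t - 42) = (t - 3)/(t - 7)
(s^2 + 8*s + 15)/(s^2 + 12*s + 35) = (s + 3)/(s + 7)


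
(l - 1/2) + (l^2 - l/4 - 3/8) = l^2 + 3*l/4 - 7/8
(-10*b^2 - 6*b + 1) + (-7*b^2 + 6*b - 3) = -17*b^2 - 2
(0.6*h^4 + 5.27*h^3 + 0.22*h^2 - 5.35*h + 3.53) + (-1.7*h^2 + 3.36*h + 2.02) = 0.6*h^4 + 5.27*h^3 - 1.48*h^2 - 1.99*h + 5.55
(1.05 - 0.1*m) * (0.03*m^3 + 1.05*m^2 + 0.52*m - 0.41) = -0.003*m^4 - 0.0735*m^3 + 1.0505*m^2 + 0.587*m - 0.4305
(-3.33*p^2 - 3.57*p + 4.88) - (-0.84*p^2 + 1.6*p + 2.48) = -2.49*p^2 - 5.17*p + 2.4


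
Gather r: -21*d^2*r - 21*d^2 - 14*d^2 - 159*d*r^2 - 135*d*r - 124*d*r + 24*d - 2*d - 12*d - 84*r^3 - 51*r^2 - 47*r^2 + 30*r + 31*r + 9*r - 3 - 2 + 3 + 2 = -35*d^2 + 10*d - 84*r^3 + r^2*(-159*d - 98) + r*(-21*d^2 - 259*d + 70)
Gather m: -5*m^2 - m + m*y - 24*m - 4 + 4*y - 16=-5*m^2 + m*(y - 25) + 4*y - 20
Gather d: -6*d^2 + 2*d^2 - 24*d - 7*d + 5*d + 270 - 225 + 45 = -4*d^2 - 26*d + 90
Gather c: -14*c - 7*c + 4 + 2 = 6 - 21*c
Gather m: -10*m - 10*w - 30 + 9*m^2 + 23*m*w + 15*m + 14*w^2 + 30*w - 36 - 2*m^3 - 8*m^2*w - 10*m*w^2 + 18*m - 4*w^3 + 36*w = -2*m^3 + m^2*(9 - 8*w) + m*(-10*w^2 + 23*w + 23) - 4*w^3 + 14*w^2 + 56*w - 66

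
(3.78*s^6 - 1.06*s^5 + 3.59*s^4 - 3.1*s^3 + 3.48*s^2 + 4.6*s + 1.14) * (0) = 0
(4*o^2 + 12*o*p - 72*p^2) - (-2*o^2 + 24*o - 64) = 6*o^2 + 12*o*p - 24*o - 72*p^2 + 64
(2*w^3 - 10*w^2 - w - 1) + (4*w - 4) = 2*w^3 - 10*w^2 + 3*w - 5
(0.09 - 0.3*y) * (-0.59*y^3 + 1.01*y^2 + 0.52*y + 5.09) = 0.177*y^4 - 0.3561*y^3 - 0.0651*y^2 - 1.4802*y + 0.4581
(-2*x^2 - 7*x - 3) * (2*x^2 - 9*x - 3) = -4*x^4 + 4*x^3 + 63*x^2 + 48*x + 9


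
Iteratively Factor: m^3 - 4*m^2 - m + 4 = (m - 1)*(m^2 - 3*m - 4) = (m - 1)*(m + 1)*(m - 4)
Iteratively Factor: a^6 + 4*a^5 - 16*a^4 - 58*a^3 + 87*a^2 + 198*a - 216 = (a + 3)*(a^5 + a^4 - 19*a^3 - a^2 + 90*a - 72) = (a + 3)*(a + 4)*(a^4 - 3*a^3 - 7*a^2 + 27*a - 18) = (a - 1)*(a + 3)*(a + 4)*(a^3 - 2*a^2 - 9*a + 18) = (a - 1)*(a + 3)^2*(a + 4)*(a^2 - 5*a + 6) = (a - 2)*(a - 1)*(a + 3)^2*(a + 4)*(a - 3)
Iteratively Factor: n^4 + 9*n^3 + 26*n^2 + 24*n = (n + 4)*(n^3 + 5*n^2 + 6*n) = (n + 2)*(n + 4)*(n^2 + 3*n) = (n + 2)*(n + 3)*(n + 4)*(n)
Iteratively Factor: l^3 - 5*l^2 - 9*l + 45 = (l - 3)*(l^2 - 2*l - 15) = (l - 3)*(l + 3)*(l - 5)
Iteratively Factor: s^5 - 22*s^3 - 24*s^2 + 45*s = (s + 3)*(s^4 - 3*s^3 - 13*s^2 + 15*s) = (s + 3)^2*(s^3 - 6*s^2 + 5*s) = s*(s + 3)^2*(s^2 - 6*s + 5) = s*(s - 5)*(s + 3)^2*(s - 1)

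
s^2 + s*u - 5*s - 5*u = (s - 5)*(s + u)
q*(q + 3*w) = q^2 + 3*q*w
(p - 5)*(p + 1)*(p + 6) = p^3 + 2*p^2 - 29*p - 30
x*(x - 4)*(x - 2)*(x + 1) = x^4 - 5*x^3 + 2*x^2 + 8*x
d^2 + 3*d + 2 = (d + 1)*(d + 2)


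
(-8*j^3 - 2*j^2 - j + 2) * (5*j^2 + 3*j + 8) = -40*j^5 - 34*j^4 - 75*j^3 - 9*j^2 - 2*j + 16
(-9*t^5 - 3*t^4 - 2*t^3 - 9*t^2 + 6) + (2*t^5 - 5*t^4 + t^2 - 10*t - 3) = -7*t^5 - 8*t^4 - 2*t^3 - 8*t^2 - 10*t + 3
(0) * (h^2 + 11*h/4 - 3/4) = 0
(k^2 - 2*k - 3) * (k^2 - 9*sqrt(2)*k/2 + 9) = k^4 - 9*sqrt(2)*k^3/2 - 2*k^3 + 6*k^2 + 9*sqrt(2)*k^2 - 18*k + 27*sqrt(2)*k/2 - 27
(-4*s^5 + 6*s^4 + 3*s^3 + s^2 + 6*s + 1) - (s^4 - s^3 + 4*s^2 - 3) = -4*s^5 + 5*s^4 + 4*s^3 - 3*s^2 + 6*s + 4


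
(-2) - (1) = -3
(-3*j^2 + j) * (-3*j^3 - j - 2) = 9*j^5 - 3*j^4 + 3*j^3 + 5*j^2 - 2*j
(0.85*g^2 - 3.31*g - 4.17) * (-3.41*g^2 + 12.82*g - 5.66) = -2.8985*g^4 + 22.1841*g^3 - 33.0255*g^2 - 34.7248*g + 23.6022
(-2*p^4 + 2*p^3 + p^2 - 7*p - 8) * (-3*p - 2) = 6*p^5 - 2*p^4 - 7*p^3 + 19*p^2 + 38*p + 16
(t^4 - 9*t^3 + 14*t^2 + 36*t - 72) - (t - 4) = t^4 - 9*t^3 + 14*t^2 + 35*t - 68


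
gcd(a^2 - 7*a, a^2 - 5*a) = a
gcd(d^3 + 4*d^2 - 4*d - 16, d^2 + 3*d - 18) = 1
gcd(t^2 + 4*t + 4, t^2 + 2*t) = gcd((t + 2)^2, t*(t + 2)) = t + 2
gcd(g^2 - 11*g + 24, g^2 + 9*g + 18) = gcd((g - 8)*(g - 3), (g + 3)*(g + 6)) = 1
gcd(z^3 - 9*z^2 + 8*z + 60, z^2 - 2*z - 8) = z + 2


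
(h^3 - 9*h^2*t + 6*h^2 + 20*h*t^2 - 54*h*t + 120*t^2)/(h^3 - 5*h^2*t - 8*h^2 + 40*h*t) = (h^2 - 4*h*t + 6*h - 24*t)/(h*(h - 8))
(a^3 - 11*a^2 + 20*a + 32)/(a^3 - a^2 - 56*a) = (a^2 - 3*a - 4)/(a*(a + 7))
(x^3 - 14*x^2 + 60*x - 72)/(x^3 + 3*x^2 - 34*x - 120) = (x^2 - 8*x + 12)/(x^2 + 9*x + 20)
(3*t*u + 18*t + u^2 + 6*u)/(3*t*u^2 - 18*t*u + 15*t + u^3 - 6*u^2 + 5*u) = (u + 6)/(u^2 - 6*u + 5)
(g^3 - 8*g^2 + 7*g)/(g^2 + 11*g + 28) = g*(g^2 - 8*g + 7)/(g^2 + 11*g + 28)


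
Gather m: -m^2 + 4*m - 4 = -m^2 + 4*m - 4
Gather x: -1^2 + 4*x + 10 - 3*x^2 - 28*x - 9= -3*x^2 - 24*x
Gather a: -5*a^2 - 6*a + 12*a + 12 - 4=-5*a^2 + 6*a + 8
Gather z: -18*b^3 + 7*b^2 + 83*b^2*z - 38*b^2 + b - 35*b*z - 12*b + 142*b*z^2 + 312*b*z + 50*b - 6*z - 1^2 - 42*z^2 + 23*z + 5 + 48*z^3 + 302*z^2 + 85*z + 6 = -18*b^3 - 31*b^2 + 39*b + 48*z^3 + z^2*(142*b + 260) + z*(83*b^2 + 277*b + 102) + 10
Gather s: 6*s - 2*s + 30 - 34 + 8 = 4*s + 4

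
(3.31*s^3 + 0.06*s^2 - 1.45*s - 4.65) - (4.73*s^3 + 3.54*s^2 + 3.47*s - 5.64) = -1.42*s^3 - 3.48*s^2 - 4.92*s + 0.989999999999999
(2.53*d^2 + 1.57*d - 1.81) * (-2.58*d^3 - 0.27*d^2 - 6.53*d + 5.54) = -6.5274*d^5 - 4.7337*d^4 - 12.275*d^3 + 4.2528*d^2 + 20.5171*d - 10.0274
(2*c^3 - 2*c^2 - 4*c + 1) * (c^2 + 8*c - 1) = 2*c^5 + 14*c^4 - 22*c^3 - 29*c^2 + 12*c - 1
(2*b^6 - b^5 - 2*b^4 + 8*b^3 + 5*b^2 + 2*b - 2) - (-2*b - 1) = 2*b^6 - b^5 - 2*b^4 + 8*b^3 + 5*b^2 + 4*b - 1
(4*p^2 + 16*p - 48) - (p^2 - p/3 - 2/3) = 3*p^2 + 49*p/3 - 142/3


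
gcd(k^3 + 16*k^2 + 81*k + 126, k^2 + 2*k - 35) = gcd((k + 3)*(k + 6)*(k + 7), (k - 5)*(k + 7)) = k + 7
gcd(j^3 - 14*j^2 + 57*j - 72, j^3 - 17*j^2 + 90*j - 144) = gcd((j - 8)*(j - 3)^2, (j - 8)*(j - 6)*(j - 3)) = j^2 - 11*j + 24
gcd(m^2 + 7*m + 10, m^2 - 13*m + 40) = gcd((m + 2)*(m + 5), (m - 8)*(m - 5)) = 1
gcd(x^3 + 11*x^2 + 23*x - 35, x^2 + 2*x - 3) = x - 1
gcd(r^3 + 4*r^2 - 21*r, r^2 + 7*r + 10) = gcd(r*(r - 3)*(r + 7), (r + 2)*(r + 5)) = 1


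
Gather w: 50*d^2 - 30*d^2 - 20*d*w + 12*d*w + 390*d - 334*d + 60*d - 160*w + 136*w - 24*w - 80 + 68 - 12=20*d^2 + 116*d + w*(-8*d - 48) - 24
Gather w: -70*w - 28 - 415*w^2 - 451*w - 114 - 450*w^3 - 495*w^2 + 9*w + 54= -450*w^3 - 910*w^2 - 512*w - 88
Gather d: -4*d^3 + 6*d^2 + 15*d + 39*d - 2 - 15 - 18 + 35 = -4*d^3 + 6*d^2 + 54*d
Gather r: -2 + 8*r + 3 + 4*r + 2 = 12*r + 3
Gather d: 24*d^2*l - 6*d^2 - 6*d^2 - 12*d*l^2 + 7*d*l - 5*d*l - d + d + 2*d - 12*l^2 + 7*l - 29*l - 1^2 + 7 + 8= d^2*(24*l - 12) + d*(-12*l^2 + 2*l + 2) - 12*l^2 - 22*l + 14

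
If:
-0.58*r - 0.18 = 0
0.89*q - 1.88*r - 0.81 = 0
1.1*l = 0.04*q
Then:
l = 0.01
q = 0.25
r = -0.31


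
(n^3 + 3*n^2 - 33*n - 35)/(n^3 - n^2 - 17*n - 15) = (n + 7)/(n + 3)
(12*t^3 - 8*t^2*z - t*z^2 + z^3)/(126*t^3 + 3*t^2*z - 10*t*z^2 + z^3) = (4*t^2 - 4*t*z + z^2)/(42*t^2 - 13*t*z + z^2)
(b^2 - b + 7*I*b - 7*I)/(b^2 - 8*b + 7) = (b + 7*I)/(b - 7)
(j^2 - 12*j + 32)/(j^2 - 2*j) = (j^2 - 12*j + 32)/(j*(j - 2))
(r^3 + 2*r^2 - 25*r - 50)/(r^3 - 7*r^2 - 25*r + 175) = (r + 2)/(r - 7)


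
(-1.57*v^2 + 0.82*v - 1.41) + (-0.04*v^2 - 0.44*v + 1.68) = -1.61*v^2 + 0.38*v + 0.27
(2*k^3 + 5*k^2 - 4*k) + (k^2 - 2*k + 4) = 2*k^3 + 6*k^2 - 6*k + 4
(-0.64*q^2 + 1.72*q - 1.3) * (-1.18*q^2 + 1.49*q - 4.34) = 0.7552*q^4 - 2.9832*q^3 + 6.8744*q^2 - 9.4018*q + 5.642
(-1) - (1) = -2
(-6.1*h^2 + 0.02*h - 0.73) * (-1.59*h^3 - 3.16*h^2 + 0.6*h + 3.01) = 9.699*h^5 + 19.2442*h^4 - 2.5625*h^3 - 16.0422*h^2 - 0.3778*h - 2.1973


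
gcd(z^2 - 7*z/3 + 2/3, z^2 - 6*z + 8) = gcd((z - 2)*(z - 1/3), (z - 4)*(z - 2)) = z - 2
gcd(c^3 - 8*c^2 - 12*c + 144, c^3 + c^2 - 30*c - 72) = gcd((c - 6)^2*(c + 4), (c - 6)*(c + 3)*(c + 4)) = c^2 - 2*c - 24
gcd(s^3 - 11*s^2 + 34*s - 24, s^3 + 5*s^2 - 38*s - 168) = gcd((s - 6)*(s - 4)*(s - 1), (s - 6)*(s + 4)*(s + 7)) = s - 6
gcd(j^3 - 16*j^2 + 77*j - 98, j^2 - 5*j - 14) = j - 7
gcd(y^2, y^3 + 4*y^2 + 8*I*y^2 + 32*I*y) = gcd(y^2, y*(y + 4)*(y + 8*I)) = y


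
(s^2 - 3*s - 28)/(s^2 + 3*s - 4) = (s - 7)/(s - 1)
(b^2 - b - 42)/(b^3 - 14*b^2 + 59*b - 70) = (b + 6)/(b^2 - 7*b + 10)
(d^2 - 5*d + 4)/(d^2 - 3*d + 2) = (d - 4)/(d - 2)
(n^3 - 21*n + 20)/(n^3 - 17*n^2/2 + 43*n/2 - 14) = 2*(n + 5)/(2*n - 7)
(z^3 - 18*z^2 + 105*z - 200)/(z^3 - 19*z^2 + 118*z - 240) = (z - 5)/(z - 6)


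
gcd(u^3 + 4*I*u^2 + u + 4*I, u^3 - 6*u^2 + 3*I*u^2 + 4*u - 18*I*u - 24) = u^2 + 3*I*u + 4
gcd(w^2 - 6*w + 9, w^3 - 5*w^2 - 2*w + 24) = w - 3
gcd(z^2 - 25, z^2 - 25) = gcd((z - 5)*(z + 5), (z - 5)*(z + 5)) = z^2 - 25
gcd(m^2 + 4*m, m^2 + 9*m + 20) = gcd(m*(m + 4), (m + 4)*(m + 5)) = m + 4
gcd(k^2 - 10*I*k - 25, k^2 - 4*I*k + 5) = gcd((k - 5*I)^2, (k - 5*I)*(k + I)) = k - 5*I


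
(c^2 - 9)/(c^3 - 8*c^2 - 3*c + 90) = (c - 3)/(c^2 - 11*c + 30)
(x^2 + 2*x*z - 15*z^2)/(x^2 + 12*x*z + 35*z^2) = (x - 3*z)/(x + 7*z)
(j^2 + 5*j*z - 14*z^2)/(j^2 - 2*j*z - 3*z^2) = (-j^2 - 5*j*z + 14*z^2)/(-j^2 + 2*j*z + 3*z^2)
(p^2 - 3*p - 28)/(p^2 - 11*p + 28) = (p + 4)/(p - 4)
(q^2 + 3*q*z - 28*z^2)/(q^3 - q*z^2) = (q^2 + 3*q*z - 28*z^2)/(q*(q^2 - z^2))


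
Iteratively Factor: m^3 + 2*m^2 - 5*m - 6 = (m + 1)*(m^2 + m - 6) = (m - 2)*(m + 1)*(m + 3)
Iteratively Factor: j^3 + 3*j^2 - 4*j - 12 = (j - 2)*(j^2 + 5*j + 6) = (j - 2)*(j + 3)*(j + 2)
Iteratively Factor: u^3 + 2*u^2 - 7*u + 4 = (u - 1)*(u^2 + 3*u - 4) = (u - 1)*(u + 4)*(u - 1)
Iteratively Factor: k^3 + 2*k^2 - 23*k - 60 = (k - 5)*(k^2 + 7*k + 12) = (k - 5)*(k + 3)*(k + 4)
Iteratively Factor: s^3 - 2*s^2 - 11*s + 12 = (s + 3)*(s^2 - 5*s + 4) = (s - 4)*(s + 3)*(s - 1)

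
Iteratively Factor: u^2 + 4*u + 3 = (u + 3)*(u + 1)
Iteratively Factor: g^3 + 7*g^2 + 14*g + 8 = (g + 2)*(g^2 + 5*g + 4) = (g + 2)*(g + 4)*(g + 1)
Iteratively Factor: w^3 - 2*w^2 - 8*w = (w + 2)*(w^2 - 4*w) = w*(w + 2)*(w - 4)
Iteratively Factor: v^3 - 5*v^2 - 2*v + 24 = (v - 4)*(v^2 - v - 6) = (v - 4)*(v + 2)*(v - 3)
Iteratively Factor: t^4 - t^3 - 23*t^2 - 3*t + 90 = (t - 2)*(t^3 + t^2 - 21*t - 45) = (t - 2)*(t + 3)*(t^2 - 2*t - 15) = (t - 5)*(t - 2)*(t + 3)*(t + 3)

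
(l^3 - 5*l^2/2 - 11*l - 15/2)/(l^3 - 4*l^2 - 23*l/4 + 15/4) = 2*(l + 1)/(2*l - 1)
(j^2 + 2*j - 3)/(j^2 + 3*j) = (j - 1)/j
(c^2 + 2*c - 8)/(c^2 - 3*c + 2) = (c + 4)/(c - 1)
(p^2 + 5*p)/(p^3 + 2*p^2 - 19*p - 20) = p/(p^2 - 3*p - 4)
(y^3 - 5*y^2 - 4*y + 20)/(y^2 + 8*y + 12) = (y^2 - 7*y + 10)/(y + 6)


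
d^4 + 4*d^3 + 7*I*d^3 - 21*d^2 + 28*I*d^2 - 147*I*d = d*(d - 3)*(d + 7)*(d + 7*I)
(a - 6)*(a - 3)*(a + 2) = a^3 - 7*a^2 + 36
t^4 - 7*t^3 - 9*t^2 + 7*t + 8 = (t - 8)*(t - 1)*(t + 1)^2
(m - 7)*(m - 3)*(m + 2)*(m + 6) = m^4 - 2*m^3 - 47*m^2 + 48*m + 252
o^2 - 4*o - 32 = (o - 8)*(o + 4)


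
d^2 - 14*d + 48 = (d - 8)*(d - 6)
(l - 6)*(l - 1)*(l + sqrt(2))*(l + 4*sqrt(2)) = l^4 - 7*l^3 + 5*sqrt(2)*l^3 - 35*sqrt(2)*l^2 + 14*l^2 - 56*l + 30*sqrt(2)*l + 48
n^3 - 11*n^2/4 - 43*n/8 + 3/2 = (n - 4)*(n - 1/4)*(n + 3/2)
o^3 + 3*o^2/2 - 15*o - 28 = (o - 4)*(o + 2)*(o + 7/2)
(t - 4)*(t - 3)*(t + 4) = t^3 - 3*t^2 - 16*t + 48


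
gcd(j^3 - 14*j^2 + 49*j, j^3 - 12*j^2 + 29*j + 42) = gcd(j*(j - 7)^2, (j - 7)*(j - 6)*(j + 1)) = j - 7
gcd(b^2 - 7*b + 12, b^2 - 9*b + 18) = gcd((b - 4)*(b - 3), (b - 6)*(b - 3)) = b - 3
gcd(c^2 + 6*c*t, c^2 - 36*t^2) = c + 6*t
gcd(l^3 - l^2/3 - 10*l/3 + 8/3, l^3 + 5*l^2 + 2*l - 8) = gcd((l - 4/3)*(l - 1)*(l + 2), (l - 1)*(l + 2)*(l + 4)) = l^2 + l - 2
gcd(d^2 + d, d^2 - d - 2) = d + 1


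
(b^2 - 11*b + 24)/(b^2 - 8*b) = (b - 3)/b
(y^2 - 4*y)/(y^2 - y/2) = 2*(y - 4)/(2*y - 1)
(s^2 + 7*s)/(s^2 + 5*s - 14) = s/(s - 2)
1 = 1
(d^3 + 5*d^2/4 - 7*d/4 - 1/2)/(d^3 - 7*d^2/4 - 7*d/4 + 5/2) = (4*d^2 + 9*d + 2)/(4*d^2 - 3*d - 10)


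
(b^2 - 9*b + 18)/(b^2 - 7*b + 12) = (b - 6)/(b - 4)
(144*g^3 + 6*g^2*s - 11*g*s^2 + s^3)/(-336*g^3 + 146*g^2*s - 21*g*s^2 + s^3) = (3*g + s)/(-7*g + s)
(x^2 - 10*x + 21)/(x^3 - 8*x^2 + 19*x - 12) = (x - 7)/(x^2 - 5*x + 4)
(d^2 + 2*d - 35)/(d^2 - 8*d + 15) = (d + 7)/(d - 3)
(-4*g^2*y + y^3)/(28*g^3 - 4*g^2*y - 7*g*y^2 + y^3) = y/(-7*g + y)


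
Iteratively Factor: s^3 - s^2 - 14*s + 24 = (s + 4)*(s^2 - 5*s + 6) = (s - 2)*(s + 4)*(s - 3)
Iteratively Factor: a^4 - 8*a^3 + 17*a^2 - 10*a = (a - 5)*(a^3 - 3*a^2 + 2*a) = a*(a - 5)*(a^2 - 3*a + 2) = a*(a - 5)*(a - 1)*(a - 2)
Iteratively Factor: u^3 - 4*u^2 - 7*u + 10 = (u + 2)*(u^2 - 6*u + 5) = (u - 5)*(u + 2)*(u - 1)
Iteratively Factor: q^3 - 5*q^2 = (q - 5)*(q^2) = q*(q - 5)*(q)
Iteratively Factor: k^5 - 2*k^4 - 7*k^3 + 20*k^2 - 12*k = (k)*(k^4 - 2*k^3 - 7*k^2 + 20*k - 12) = k*(k - 1)*(k^3 - k^2 - 8*k + 12) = k*(k - 2)*(k - 1)*(k^2 + k - 6) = k*(k - 2)*(k - 1)*(k + 3)*(k - 2)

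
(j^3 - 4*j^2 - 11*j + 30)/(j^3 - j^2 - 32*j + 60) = (j + 3)/(j + 6)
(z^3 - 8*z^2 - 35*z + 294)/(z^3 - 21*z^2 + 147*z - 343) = (z + 6)/(z - 7)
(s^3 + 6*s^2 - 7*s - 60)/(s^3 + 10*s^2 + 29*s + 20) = (s - 3)/(s + 1)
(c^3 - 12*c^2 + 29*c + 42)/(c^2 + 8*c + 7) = (c^2 - 13*c + 42)/(c + 7)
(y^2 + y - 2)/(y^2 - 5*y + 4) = (y + 2)/(y - 4)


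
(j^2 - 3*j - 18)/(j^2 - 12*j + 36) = (j + 3)/(j - 6)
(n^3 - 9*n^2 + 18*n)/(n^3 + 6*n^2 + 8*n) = (n^2 - 9*n + 18)/(n^2 + 6*n + 8)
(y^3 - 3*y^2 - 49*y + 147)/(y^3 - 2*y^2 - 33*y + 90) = (y^2 - 49)/(y^2 + y - 30)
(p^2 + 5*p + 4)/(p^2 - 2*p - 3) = (p + 4)/(p - 3)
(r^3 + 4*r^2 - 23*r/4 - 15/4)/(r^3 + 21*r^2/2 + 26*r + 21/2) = (2*r^2 + 7*r - 15)/(2*(r^2 + 10*r + 21))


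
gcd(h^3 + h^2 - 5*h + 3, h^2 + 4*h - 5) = h - 1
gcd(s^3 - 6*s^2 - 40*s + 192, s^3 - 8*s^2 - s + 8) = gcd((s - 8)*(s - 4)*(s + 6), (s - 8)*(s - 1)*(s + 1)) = s - 8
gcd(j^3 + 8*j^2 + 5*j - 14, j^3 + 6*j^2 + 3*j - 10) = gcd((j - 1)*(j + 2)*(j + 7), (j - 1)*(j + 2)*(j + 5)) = j^2 + j - 2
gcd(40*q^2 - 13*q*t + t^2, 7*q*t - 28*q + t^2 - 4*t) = 1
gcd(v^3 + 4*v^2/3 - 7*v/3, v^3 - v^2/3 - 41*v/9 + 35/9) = v^2 + 4*v/3 - 7/3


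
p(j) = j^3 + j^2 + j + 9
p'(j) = 3*j^2 + 2*j + 1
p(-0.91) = 8.16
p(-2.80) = -7.91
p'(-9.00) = 226.00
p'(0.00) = 1.00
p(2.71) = 38.96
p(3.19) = 54.83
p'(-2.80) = 18.92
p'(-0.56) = 0.82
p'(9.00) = 262.00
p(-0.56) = 8.58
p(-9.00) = -648.00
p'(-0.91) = 1.66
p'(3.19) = 37.91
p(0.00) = 9.00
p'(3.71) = 49.71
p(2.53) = 34.13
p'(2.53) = 25.26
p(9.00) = 828.00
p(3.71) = 77.54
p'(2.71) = 28.45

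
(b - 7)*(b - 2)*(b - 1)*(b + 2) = b^4 - 8*b^3 + 3*b^2 + 32*b - 28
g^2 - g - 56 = (g - 8)*(g + 7)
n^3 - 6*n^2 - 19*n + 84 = (n - 7)*(n - 3)*(n + 4)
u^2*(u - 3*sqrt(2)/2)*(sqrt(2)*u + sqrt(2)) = sqrt(2)*u^4 - 3*u^3 + sqrt(2)*u^3 - 3*u^2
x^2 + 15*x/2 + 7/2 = (x + 1/2)*(x + 7)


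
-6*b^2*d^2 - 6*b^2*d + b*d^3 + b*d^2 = d*(-6*b + d)*(b*d + b)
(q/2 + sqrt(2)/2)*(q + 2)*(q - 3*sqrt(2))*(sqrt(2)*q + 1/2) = sqrt(2)*q^4/2 - 7*q^3/4 + sqrt(2)*q^3 - 7*sqrt(2)*q^2/2 - 7*q^2/2 - 7*sqrt(2)*q - 3*q/2 - 3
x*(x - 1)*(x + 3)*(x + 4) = x^4 + 6*x^3 + 5*x^2 - 12*x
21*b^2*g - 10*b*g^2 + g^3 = g*(-7*b + g)*(-3*b + g)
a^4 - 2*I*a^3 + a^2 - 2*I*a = a*(a - 2*I)*(a - I)*(a + I)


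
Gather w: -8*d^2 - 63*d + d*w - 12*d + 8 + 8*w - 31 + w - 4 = -8*d^2 - 75*d + w*(d + 9) - 27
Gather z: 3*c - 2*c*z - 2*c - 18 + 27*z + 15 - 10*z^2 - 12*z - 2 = c - 10*z^2 + z*(15 - 2*c) - 5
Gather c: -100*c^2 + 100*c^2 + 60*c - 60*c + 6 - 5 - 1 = 0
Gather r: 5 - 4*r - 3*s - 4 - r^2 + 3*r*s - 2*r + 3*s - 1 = -r^2 + r*(3*s - 6)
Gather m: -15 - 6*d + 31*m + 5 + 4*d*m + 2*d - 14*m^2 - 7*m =-4*d - 14*m^2 + m*(4*d + 24) - 10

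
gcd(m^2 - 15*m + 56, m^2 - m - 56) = m - 8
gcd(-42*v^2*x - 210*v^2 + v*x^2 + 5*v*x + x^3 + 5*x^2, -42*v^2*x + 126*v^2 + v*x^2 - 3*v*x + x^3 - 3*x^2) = -42*v^2 + v*x + x^2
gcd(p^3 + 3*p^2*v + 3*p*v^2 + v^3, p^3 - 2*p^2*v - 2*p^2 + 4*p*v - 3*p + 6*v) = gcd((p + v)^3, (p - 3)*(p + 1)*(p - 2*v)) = 1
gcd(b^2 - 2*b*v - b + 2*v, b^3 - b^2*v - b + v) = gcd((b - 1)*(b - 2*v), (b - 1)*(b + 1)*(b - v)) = b - 1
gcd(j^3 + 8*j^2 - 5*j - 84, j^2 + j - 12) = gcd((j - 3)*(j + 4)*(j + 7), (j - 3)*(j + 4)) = j^2 + j - 12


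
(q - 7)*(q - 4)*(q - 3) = q^3 - 14*q^2 + 61*q - 84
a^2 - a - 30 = (a - 6)*(a + 5)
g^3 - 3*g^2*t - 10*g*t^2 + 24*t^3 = (g - 4*t)*(g - 2*t)*(g + 3*t)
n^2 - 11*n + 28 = (n - 7)*(n - 4)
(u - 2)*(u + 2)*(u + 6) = u^3 + 6*u^2 - 4*u - 24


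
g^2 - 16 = (g - 4)*(g + 4)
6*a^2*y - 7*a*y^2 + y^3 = y*(-6*a + y)*(-a + y)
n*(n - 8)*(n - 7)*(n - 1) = n^4 - 16*n^3 + 71*n^2 - 56*n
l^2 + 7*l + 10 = (l + 2)*(l + 5)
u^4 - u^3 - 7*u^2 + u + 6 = (u - 3)*(u - 1)*(u + 1)*(u + 2)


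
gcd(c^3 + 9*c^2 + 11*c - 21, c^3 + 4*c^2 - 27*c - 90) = c + 3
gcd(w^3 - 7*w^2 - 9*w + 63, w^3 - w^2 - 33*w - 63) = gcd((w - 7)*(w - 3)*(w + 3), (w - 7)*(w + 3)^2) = w^2 - 4*w - 21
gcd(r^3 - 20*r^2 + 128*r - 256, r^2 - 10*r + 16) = r - 8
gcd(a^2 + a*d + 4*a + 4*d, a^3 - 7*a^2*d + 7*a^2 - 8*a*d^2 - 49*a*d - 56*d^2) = a + d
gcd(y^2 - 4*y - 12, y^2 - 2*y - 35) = 1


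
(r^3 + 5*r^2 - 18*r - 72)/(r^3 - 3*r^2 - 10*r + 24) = (r + 6)/(r - 2)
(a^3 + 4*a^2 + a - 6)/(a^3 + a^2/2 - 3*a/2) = 2*(a^2 + 5*a + 6)/(a*(2*a + 3))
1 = 1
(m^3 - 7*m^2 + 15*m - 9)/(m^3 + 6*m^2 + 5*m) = (m^3 - 7*m^2 + 15*m - 9)/(m*(m^2 + 6*m + 5))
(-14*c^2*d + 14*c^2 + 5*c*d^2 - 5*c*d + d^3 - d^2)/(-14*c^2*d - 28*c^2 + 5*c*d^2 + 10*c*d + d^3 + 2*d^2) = (d - 1)/(d + 2)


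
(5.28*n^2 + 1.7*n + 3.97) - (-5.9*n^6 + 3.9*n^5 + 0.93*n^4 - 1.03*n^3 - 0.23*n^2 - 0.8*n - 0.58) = 5.9*n^6 - 3.9*n^5 - 0.93*n^4 + 1.03*n^3 + 5.51*n^2 + 2.5*n + 4.55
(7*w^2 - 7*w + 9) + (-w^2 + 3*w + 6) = 6*w^2 - 4*w + 15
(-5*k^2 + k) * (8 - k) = 5*k^3 - 41*k^2 + 8*k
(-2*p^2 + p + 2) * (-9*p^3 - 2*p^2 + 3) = 18*p^5 - 5*p^4 - 20*p^3 - 10*p^2 + 3*p + 6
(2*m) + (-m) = m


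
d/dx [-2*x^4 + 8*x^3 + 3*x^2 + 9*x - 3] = -8*x^3 + 24*x^2 + 6*x + 9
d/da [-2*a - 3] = -2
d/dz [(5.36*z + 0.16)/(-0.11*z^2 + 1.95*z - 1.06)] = (0.5896*z^2 + 0.0351999999999997*z - 5.9936)/(0.0121*z^4 - 0.429*z^3 + 4.0357*z^2 - 4.134*z + 1.1236)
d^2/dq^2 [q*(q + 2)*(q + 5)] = 6*q + 14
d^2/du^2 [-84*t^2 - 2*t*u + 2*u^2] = 4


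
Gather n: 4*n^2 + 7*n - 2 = 4*n^2 + 7*n - 2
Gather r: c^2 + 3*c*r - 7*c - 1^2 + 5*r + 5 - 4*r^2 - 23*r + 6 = c^2 - 7*c - 4*r^2 + r*(3*c - 18) + 10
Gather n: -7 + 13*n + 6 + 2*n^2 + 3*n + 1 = 2*n^2 + 16*n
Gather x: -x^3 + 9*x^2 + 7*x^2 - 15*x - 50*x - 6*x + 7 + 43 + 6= -x^3 + 16*x^2 - 71*x + 56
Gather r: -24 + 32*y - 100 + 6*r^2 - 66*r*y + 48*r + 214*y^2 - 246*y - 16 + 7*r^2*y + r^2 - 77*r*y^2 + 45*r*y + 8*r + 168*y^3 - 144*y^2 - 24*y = r^2*(7*y + 7) + r*(-77*y^2 - 21*y + 56) + 168*y^3 + 70*y^2 - 238*y - 140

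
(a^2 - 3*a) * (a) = a^3 - 3*a^2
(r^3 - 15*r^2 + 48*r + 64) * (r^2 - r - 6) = r^5 - 16*r^4 + 57*r^3 + 106*r^2 - 352*r - 384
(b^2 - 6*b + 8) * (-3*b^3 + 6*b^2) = -3*b^5 + 24*b^4 - 60*b^3 + 48*b^2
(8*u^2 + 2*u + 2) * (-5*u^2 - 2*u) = -40*u^4 - 26*u^3 - 14*u^2 - 4*u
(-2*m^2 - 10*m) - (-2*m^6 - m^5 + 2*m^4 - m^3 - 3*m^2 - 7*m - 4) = 2*m^6 + m^5 - 2*m^4 + m^3 + m^2 - 3*m + 4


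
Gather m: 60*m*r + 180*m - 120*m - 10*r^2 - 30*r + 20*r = m*(60*r + 60) - 10*r^2 - 10*r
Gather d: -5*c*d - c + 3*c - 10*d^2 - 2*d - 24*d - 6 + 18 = 2*c - 10*d^2 + d*(-5*c - 26) + 12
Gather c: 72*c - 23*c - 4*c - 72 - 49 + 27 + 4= 45*c - 90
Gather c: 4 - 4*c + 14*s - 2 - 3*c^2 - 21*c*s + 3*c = -3*c^2 + c*(-21*s - 1) + 14*s + 2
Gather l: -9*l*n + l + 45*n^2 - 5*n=l*(1 - 9*n) + 45*n^2 - 5*n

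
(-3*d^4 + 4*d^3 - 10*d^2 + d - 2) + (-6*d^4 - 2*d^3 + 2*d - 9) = -9*d^4 + 2*d^3 - 10*d^2 + 3*d - 11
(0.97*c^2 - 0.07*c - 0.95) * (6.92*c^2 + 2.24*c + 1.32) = 6.7124*c^4 + 1.6884*c^3 - 5.4504*c^2 - 2.2204*c - 1.254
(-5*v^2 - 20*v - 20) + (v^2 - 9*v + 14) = -4*v^2 - 29*v - 6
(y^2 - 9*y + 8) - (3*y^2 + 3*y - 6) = -2*y^2 - 12*y + 14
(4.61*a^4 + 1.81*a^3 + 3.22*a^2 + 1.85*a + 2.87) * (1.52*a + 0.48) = 7.0072*a^5 + 4.964*a^4 + 5.7632*a^3 + 4.3576*a^2 + 5.2504*a + 1.3776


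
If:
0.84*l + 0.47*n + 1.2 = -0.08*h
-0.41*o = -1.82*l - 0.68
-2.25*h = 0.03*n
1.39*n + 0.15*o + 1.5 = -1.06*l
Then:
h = -0.02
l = -2.37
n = 1.68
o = -8.85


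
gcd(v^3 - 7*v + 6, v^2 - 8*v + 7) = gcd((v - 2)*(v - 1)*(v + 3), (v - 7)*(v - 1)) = v - 1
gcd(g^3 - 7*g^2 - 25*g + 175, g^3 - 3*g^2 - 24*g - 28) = g - 7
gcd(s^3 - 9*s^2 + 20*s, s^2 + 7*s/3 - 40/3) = 1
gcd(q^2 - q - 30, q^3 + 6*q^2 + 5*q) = q + 5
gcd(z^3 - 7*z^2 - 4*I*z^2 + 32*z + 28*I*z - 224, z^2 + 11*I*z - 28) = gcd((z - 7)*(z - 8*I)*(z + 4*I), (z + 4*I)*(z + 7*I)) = z + 4*I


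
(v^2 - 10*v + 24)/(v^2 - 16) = (v - 6)/(v + 4)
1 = 1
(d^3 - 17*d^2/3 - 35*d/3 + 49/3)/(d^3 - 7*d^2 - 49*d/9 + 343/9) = 3*(d - 1)/(3*d - 7)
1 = 1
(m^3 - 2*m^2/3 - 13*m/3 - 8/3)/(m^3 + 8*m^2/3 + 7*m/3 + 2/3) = (3*m - 8)/(3*m + 2)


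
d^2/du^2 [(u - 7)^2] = 2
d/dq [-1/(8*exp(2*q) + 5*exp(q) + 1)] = (16*exp(q) + 5)*exp(q)/(8*exp(2*q) + 5*exp(q) + 1)^2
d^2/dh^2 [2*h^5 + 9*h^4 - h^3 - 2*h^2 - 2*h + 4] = 40*h^3 + 108*h^2 - 6*h - 4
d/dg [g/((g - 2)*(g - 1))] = (2 - g^2)/(g^4 - 6*g^3 + 13*g^2 - 12*g + 4)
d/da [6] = 0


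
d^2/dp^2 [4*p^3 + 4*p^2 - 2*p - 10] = 24*p + 8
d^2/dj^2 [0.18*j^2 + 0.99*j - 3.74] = 0.360000000000000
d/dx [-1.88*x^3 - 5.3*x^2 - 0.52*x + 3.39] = -5.64*x^2 - 10.6*x - 0.52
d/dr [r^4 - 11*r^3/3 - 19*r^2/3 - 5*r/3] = 4*r^3 - 11*r^2 - 38*r/3 - 5/3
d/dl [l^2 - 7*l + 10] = 2*l - 7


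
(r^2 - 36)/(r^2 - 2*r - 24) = (r + 6)/(r + 4)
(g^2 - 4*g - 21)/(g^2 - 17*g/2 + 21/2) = 2*(g + 3)/(2*g - 3)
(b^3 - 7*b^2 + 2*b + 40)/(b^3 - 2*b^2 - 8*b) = (b - 5)/b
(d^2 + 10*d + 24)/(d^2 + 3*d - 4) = (d + 6)/(d - 1)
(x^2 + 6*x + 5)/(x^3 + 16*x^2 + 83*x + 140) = (x + 1)/(x^2 + 11*x + 28)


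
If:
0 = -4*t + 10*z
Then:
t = 5*z/2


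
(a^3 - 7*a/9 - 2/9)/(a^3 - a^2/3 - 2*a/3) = (a + 1/3)/a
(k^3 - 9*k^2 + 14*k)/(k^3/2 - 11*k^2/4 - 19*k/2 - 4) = 4*k*(-k^2 + 9*k - 14)/(-2*k^3 + 11*k^2 + 38*k + 16)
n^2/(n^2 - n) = n/(n - 1)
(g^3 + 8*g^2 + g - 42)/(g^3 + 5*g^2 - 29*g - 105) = (g - 2)/(g - 5)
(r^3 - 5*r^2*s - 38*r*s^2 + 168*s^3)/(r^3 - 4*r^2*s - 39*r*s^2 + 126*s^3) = (r - 4*s)/(r - 3*s)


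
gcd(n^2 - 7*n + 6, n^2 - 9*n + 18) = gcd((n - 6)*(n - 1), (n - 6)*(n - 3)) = n - 6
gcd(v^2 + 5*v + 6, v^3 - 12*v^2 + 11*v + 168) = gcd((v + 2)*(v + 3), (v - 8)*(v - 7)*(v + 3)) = v + 3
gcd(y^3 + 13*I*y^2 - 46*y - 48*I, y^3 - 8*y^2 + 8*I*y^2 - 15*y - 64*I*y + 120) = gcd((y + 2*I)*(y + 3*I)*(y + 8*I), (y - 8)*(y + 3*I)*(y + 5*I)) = y + 3*I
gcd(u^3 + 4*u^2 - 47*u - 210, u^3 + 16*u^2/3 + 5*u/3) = u + 5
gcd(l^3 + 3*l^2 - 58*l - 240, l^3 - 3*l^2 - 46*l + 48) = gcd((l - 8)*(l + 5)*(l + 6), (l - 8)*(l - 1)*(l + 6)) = l^2 - 2*l - 48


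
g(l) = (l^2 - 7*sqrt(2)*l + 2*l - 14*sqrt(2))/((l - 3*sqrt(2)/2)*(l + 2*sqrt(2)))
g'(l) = (2*l - 7*sqrt(2) + 2)/((l - 3*sqrt(2)/2)*(l + 2*sqrt(2))) - (l^2 - 7*sqrt(2)*l + 2*l - 14*sqrt(2))/((l - 3*sqrt(2)/2)*(l + 2*sqrt(2))^2) - (l^2 - 7*sqrt(2)*l + 2*l - 14*sqrt(2))/((l - 3*sqrt(2)/2)^2*(l + 2*sqrt(2))) = (-4*l^2 + 15*sqrt(2)*l^2 - 24*l + 56*sqrt(2)*l + 4 + 84*sqrt(2))/(2*l^4 + 2*sqrt(2)*l^3 - 23*l^2 - 12*sqrt(2)*l + 72)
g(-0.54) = 2.50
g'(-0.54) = 1.32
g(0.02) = 3.33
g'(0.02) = 1.73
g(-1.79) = 0.60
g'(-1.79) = 2.40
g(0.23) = 3.73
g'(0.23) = 2.04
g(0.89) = 5.69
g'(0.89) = 4.43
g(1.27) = 8.09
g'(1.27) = 9.06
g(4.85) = -1.65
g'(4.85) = 0.91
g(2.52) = -15.64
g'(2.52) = 40.82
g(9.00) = -0.12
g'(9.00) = 0.15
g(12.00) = 0.20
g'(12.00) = 0.08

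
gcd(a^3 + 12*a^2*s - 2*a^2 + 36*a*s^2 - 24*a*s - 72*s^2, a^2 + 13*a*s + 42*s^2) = a + 6*s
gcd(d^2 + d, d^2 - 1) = d + 1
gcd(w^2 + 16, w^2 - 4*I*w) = w - 4*I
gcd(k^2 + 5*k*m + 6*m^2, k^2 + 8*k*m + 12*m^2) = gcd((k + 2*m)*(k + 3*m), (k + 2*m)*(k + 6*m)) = k + 2*m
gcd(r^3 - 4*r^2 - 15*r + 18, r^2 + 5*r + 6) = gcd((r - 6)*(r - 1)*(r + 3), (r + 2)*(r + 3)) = r + 3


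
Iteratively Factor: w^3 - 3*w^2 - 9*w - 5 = (w - 5)*(w^2 + 2*w + 1) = (w - 5)*(w + 1)*(w + 1)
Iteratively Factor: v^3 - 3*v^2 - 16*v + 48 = (v - 3)*(v^2 - 16) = (v - 3)*(v + 4)*(v - 4)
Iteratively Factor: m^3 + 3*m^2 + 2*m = (m + 2)*(m^2 + m) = m*(m + 2)*(m + 1)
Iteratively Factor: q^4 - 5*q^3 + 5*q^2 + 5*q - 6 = (q + 1)*(q^3 - 6*q^2 + 11*q - 6) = (q - 1)*(q + 1)*(q^2 - 5*q + 6) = (q - 3)*(q - 1)*(q + 1)*(q - 2)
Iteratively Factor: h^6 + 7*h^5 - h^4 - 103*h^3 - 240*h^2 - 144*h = (h - 4)*(h^5 + 11*h^4 + 43*h^3 + 69*h^2 + 36*h) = (h - 4)*(h + 3)*(h^4 + 8*h^3 + 19*h^2 + 12*h) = (h - 4)*(h + 1)*(h + 3)*(h^3 + 7*h^2 + 12*h) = (h - 4)*(h + 1)*(h + 3)^2*(h^2 + 4*h) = (h - 4)*(h + 1)*(h + 3)^2*(h + 4)*(h)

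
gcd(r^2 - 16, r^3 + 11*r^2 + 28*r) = r + 4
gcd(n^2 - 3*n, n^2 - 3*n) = n^2 - 3*n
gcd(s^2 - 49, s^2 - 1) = 1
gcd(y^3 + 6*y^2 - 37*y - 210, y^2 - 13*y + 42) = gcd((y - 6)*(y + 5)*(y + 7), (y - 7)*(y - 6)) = y - 6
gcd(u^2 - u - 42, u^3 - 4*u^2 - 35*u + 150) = u + 6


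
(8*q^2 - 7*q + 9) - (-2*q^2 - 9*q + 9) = 10*q^2 + 2*q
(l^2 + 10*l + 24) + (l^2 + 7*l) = 2*l^2 + 17*l + 24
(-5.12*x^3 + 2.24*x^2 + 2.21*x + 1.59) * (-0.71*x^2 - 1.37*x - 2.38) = 3.6352*x^5 + 5.424*x^4 + 7.5477*x^3 - 9.4878*x^2 - 7.4381*x - 3.7842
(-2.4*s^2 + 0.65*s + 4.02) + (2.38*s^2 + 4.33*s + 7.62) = -0.02*s^2 + 4.98*s + 11.64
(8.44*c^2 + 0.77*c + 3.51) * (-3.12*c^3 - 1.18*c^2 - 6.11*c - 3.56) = -26.3328*c^5 - 12.3616*c^4 - 63.4282*c^3 - 38.8929*c^2 - 24.1873*c - 12.4956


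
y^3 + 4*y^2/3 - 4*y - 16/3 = (y - 2)*(y + 4/3)*(y + 2)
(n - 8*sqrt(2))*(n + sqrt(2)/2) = n^2 - 15*sqrt(2)*n/2 - 8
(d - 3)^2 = d^2 - 6*d + 9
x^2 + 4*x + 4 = (x + 2)^2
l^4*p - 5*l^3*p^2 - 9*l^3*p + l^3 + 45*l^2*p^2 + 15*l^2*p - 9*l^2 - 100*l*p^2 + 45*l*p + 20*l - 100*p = (l - 5)*(l - 4)*(l - 5*p)*(l*p + 1)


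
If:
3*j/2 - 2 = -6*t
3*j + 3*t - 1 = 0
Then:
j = 0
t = 1/3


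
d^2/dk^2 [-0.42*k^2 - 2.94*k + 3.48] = -0.840000000000000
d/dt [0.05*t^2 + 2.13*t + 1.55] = 0.1*t + 2.13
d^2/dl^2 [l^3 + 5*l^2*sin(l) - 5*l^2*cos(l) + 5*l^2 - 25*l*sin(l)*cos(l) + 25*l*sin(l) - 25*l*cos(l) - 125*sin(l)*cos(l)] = 5*sqrt(2)*l^2*cos(l + pi/4) - 5*l*sin(l) + 50*l*sin(2*l) + 45*l*cos(l) + 6*l + 60*sin(l) + 250*sin(2*l) + 40*cos(l) - 50*cos(2*l) + 10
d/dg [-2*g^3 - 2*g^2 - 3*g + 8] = -6*g^2 - 4*g - 3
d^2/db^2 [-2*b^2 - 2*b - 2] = -4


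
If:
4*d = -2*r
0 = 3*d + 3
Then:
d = -1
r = 2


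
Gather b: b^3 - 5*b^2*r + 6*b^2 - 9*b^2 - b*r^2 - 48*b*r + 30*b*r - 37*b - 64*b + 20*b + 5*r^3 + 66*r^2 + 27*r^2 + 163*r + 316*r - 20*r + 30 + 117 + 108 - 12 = b^3 + b^2*(-5*r - 3) + b*(-r^2 - 18*r - 81) + 5*r^3 + 93*r^2 + 459*r + 243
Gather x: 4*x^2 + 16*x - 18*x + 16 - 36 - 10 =4*x^2 - 2*x - 30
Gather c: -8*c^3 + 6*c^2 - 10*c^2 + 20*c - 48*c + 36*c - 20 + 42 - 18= -8*c^3 - 4*c^2 + 8*c + 4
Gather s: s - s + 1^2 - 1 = 0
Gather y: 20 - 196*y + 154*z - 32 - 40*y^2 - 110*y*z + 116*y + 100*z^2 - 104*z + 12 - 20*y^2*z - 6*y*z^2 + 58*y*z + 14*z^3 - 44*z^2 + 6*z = y^2*(-20*z - 40) + y*(-6*z^2 - 52*z - 80) + 14*z^3 + 56*z^2 + 56*z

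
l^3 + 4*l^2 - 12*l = l*(l - 2)*(l + 6)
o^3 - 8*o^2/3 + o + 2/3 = (o - 2)*(o - 1)*(o + 1/3)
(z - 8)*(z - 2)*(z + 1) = z^3 - 9*z^2 + 6*z + 16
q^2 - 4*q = q*(q - 4)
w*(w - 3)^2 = w^3 - 6*w^2 + 9*w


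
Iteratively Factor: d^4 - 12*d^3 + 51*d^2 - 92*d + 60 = (d - 2)*(d^3 - 10*d^2 + 31*d - 30) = (d - 5)*(d - 2)*(d^2 - 5*d + 6) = (d - 5)*(d - 3)*(d - 2)*(d - 2)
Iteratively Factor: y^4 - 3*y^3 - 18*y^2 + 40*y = (y - 5)*(y^3 + 2*y^2 - 8*y) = (y - 5)*(y + 4)*(y^2 - 2*y) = (y - 5)*(y - 2)*(y + 4)*(y)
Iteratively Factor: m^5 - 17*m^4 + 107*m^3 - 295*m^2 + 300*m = (m - 5)*(m^4 - 12*m^3 + 47*m^2 - 60*m) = (m - 5)*(m - 3)*(m^3 - 9*m^2 + 20*m) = m*(m - 5)*(m - 3)*(m^2 - 9*m + 20) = m*(m - 5)^2*(m - 3)*(m - 4)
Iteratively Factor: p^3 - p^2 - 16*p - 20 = (p + 2)*(p^2 - 3*p - 10) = (p - 5)*(p + 2)*(p + 2)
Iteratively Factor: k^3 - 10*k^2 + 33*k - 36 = (k - 3)*(k^2 - 7*k + 12) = (k - 3)^2*(k - 4)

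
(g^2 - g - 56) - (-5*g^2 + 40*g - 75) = 6*g^2 - 41*g + 19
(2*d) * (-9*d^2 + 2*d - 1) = -18*d^3 + 4*d^2 - 2*d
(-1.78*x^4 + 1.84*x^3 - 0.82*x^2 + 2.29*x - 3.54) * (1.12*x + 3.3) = -1.9936*x^5 - 3.8132*x^4 + 5.1536*x^3 - 0.141199999999999*x^2 + 3.5922*x - 11.682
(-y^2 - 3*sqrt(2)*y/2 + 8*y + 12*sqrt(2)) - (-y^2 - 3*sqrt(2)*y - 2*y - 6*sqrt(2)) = 3*sqrt(2)*y/2 + 10*y + 18*sqrt(2)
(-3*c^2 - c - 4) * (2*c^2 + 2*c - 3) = -6*c^4 - 8*c^3 - c^2 - 5*c + 12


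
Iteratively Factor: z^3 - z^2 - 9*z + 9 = (z - 1)*(z^2 - 9) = (z - 1)*(z + 3)*(z - 3)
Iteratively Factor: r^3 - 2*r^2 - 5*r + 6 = (r + 2)*(r^2 - 4*r + 3) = (r - 3)*(r + 2)*(r - 1)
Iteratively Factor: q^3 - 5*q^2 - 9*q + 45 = (q - 3)*(q^2 - 2*q - 15) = (q - 3)*(q + 3)*(q - 5)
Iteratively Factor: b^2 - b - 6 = (b + 2)*(b - 3)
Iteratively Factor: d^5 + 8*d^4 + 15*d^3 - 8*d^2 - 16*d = (d)*(d^4 + 8*d^3 + 15*d^2 - 8*d - 16) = d*(d - 1)*(d^3 + 9*d^2 + 24*d + 16) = d*(d - 1)*(d + 4)*(d^2 + 5*d + 4) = d*(d - 1)*(d + 1)*(d + 4)*(d + 4)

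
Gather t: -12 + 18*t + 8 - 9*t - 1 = 9*t - 5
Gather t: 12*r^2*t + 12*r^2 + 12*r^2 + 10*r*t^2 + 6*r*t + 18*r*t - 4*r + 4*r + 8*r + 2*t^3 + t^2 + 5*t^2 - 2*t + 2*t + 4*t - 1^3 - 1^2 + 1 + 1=24*r^2 + 8*r + 2*t^3 + t^2*(10*r + 6) + t*(12*r^2 + 24*r + 4)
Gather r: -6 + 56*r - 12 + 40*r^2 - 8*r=40*r^2 + 48*r - 18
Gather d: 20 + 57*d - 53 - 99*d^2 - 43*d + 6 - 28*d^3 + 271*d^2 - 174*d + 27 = -28*d^3 + 172*d^2 - 160*d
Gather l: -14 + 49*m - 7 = 49*m - 21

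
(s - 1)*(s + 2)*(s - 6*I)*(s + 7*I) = s^4 + s^3 + I*s^3 + 40*s^2 + I*s^2 + 42*s - 2*I*s - 84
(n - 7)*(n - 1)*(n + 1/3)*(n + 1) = n^4 - 20*n^3/3 - 10*n^2/3 + 20*n/3 + 7/3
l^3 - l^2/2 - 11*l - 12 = (l - 4)*(l + 3/2)*(l + 2)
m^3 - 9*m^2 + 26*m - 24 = (m - 4)*(m - 3)*(m - 2)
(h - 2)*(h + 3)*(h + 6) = h^3 + 7*h^2 - 36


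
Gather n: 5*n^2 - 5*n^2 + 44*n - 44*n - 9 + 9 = 0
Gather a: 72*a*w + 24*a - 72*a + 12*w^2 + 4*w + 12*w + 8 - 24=a*(72*w - 48) + 12*w^2 + 16*w - 16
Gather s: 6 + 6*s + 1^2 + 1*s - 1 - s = 6*s + 6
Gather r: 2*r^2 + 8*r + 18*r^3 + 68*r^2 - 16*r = 18*r^3 + 70*r^2 - 8*r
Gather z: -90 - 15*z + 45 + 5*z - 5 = -10*z - 50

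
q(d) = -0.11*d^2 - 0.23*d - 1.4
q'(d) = -0.22*d - 0.23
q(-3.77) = -2.10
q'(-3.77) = 0.60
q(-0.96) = -1.28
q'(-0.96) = -0.02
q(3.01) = -3.09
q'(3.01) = -0.89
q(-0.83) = -1.28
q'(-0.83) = -0.05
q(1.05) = -1.76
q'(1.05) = -0.46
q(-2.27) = -1.44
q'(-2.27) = 0.27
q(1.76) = -2.15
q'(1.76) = -0.62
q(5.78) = -6.40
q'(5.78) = -1.50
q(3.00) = -3.08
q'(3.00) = -0.89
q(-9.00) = -8.24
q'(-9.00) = 1.75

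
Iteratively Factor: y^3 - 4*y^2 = (y - 4)*(y^2) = y*(y - 4)*(y)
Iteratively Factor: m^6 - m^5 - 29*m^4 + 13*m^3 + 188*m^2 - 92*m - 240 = (m + 1)*(m^5 - 2*m^4 - 27*m^3 + 40*m^2 + 148*m - 240) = (m - 2)*(m + 1)*(m^4 - 27*m^2 - 14*m + 120) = (m - 2)*(m + 1)*(m + 3)*(m^3 - 3*m^2 - 18*m + 40) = (m - 2)*(m + 1)*(m + 3)*(m + 4)*(m^2 - 7*m + 10) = (m - 2)^2*(m + 1)*(m + 3)*(m + 4)*(m - 5)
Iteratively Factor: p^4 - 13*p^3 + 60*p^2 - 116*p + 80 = (p - 5)*(p^3 - 8*p^2 + 20*p - 16) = (p - 5)*(p - 4)*(p^2 - 4*p + 4) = (p - 5)*(p - 4)*(p - 2)*(p - 2)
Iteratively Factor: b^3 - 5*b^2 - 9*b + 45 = (b - 5)*(b^2 - 9) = (b - 5)*(b - 3)*(b + 3)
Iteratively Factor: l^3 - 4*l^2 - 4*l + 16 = (l - 2)*(l^2 - 2*l - 8) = (l - 4)*(l - 2)*(l + 2)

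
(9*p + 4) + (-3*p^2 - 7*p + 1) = -3*p^2 + 2*p + 5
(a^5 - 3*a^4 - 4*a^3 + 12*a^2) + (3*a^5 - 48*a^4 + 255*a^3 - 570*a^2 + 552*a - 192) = 4*a^5 - 51*a^4 + 251*a^3 - 558*a^2 + 552*a - 192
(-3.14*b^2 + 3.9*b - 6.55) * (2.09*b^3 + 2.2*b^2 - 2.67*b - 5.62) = -6.5626*b^5 + 1.243*b^4 + 3.2743*b^3 - 7.1762*b^2 - 4.4295*b + 36.811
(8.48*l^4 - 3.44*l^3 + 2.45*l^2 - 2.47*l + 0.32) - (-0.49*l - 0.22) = 8.48*l^4 - 3.44*l^3 + 2.45*l^2 - 1.98*l + 0.54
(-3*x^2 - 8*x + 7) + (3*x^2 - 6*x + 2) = 9 - 14*x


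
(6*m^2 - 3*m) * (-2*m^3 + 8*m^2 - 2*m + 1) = -12*m^5 + 54*m^4 - 36*m^3 + 12*m^2 - 3*m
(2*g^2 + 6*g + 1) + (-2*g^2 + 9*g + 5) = 15*g + 6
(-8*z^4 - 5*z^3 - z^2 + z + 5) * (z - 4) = -8*z^5 + 27*z^4 + 19*z^3 + 5*z^2 + z - 20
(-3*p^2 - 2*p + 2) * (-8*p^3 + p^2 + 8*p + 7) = 24*p^5 + 13*p^4 - 42*p^3 - 35*p^2 + 2*p + 14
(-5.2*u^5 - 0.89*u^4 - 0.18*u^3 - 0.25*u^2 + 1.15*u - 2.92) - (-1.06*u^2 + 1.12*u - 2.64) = -5.2*u^5 - 0.89*u^4 - 0.18*u^3 + 0.81*u^2 + 0.0299999999999998*u - 0.28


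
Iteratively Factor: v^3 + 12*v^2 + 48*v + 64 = (v + 4)*(v^2 + 8*v + 16) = (v + 4)^2*(v + 4)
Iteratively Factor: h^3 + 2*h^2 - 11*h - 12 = (h - 3)*(h^2 + 5*h + 4) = (h - 3)*(h + 1)*(h + 4)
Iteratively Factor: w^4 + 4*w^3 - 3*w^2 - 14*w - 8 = (w + 4)*(w^3 - 3*w - 2) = (w + 1)*(w + 4)*(w^2 - w - 2) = (w - 2)*(w + 1)*(w + 4)*(w + 1)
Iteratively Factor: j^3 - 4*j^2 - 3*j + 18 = (j - 3)*(j^2 - j - 6) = (j - 3)*(j + 2)*(j - 3)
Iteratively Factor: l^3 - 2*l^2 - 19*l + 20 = (l + 4)*(l^2 - 6*l + 5) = (l - 5)*(l + 4)*(l - 1)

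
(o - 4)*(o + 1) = o^2 - 3*o - 4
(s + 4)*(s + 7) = s^2 + 11*s + 28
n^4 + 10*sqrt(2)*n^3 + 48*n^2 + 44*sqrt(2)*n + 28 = (n + sqrt(2))^3*(n + 7*sqrt(2))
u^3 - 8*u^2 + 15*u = u*(u - 5)*(u - 3)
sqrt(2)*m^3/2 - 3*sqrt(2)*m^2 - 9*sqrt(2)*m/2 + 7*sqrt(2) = (m - 7)*(m - 1)*(sqrt(2)*m/2 + sqrt(2))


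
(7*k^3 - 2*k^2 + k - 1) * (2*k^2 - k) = 14*k^5 - 11*k^4 + 4*k^3 - 3*k^2 + k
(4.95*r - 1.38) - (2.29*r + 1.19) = 2.66*r - 2.57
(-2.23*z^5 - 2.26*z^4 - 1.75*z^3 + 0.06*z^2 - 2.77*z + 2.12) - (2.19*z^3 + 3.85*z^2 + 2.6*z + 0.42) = -2.23*z^5 - 2.26*z^4 - 3.94*z^3 - 3.79*z^2 - 5.37*z + 1.7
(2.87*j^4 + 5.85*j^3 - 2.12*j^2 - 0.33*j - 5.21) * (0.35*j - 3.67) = 1.0045*j^5 - 8.4854*j^4 - 22.2115*j^3 + 7.6649*j^2 - 0.6124*j + 19.1207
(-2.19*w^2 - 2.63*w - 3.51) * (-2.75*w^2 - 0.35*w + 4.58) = 6.0225*w^4 + 7.999*w^3 + 0.542799999999999*w^2 - 10.8169*w - 16.0758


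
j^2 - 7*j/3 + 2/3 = (j - 2)*(j - 1/3)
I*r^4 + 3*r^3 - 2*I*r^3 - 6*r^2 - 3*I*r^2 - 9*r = r*(r - 3)*(r - 3*I)*(I*r + I)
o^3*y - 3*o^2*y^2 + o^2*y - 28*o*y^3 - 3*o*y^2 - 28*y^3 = (o - 7*y)*(o + 4*y)*(o*y + y)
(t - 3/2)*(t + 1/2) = t^2 - t - 3/4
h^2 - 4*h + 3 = (h - 3)*(h - 1)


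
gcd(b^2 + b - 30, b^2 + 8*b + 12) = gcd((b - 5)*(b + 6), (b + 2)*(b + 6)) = b + 6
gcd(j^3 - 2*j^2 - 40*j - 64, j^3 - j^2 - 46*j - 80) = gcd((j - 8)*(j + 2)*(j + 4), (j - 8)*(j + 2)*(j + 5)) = j^2 - 6*j - 16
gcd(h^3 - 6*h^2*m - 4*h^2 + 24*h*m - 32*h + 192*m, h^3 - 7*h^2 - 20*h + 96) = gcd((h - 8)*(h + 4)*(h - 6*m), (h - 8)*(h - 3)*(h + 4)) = h^2 - 4*h - 32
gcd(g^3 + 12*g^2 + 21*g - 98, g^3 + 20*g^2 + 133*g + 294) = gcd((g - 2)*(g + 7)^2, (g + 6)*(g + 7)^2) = g^2 + 14*g + 49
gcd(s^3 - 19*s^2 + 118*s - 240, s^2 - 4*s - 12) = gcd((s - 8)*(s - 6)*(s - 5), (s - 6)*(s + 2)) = s - 6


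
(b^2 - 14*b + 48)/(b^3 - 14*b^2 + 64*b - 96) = (b - 8)/(b^2 - 8*b + 16)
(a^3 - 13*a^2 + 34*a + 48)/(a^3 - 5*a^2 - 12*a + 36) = (a^2 - 7*a - 8)/(a^2 + a - 6)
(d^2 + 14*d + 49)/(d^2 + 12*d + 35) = (d + 7)/(d + 5)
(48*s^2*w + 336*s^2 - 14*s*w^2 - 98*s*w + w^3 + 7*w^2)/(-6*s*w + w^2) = -8*s - 56*s/w + w + 7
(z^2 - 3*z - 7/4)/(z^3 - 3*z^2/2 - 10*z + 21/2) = (z + 1/2)/(z^2 + 2*z - 3)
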